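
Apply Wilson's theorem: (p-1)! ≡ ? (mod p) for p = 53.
By Wilson's theorem, (52)! ≡ -1 ≡ 52 (mod 53)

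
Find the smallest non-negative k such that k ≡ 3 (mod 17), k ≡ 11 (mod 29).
156

Using the Chinese Remainder Theorem:
M = product of moduli = 493
For equation 1: M_1 = 29, 29 ≡ 12 (mod 17), inverse of 29 mod 17 is 10 (check: 12 × 10 = 120 ≡ 1 (mod 17))
For equation 2: M_2 = 17, 17 ≡ 17 (mod 29), inverse of 17 mod 29 is 12 (check: 17 × 12 = 204 ≡ 1 (mod 29))
Combine: k ≡ Σ r_i×M_i×(M_i⁻¹ mod m_i) = 3×29×10 + 11×17×12 = 870 + 2244 = 3114
3114 mod 493 = 156
k ≡ 156 (mod 493)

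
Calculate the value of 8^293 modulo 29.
Using Fermat: 8^{28} ≡ 1 (mod 29). 293 ≡ 13 (mod 28). So 8^{293} ≡ 8^{13} ≡ 18 (mod 29)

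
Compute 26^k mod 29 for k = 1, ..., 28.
g^1, g^2, ..., g^{28} mod 29: {26, 9, 2, 23, 18, 4, 17, 7, 8, 5, 14, 16, 10, 28, 3, 20, 27, 6, 11, 25, 12, 22, 21, 24, 15, 13, 19, 1}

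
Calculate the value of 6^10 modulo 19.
10 = 8 + 2 (binary 1010). Repeated squaring mod 19: 6^1 ≡ 6; 6^2 ≡ 6² = 36 ≡ 17; 6^4 ≡ 17² = 289 ≡ 4; 6^8 ≡ 4² = 16 ≡ 16. Multiply: 6^10 = 6^8 × 6^2 ≡ 16 × 17 (mod 19): 16 × 17 = 272 ≡ 6. So 6^10 ≡ 6 (mod 19).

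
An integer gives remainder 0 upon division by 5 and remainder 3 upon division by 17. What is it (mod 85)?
M = 5 × 17 = 85. M₁ = 17, y₁ ≡ 3 (mod 5). M₂ = 5, y₂ ≡ 7 (mod 17). n = 0×17×3 + 3×5×7 ≡ 20 (mod 85). The smallest positive such number is 20.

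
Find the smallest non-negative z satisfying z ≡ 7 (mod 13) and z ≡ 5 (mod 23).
M = 13 × 23 = 299. M₁ = 23, y₁ ≡ 4 (mod 13). M₂ = 13, y₂ ≡ 16 (mod 23). z = 7×23×4 + 5×13×16 ≡ 189 (mod 299)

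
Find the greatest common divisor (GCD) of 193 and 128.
1

Using the Euclidean algorithm:
193 = 1 × 128 + 65
128 = 1 × 65 + 63
65 = 1 × 63 + 2
63 = 31 × 2 + 1
2 = 2 × 1 + 0

GCD(193, 128) = 1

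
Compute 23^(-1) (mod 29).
23^(-1) ≡ 24 (mod 29). Verification: 23 × 24 = 552 ≡ 1 (mod 29)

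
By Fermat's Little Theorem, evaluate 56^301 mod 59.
By Fermat: 56^{58} ≡ 1 (mod 59). 301 = 5×58 + 11. So 56^{301} ≡ 56^{11} ≡ 30 (mod 59)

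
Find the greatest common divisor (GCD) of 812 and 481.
1

Using the Euclidean algorithm:
812 = 1 × 481 + 331
481 = 1 × 331 + 150
331 = 2 × 150 + 31
150 = 4 × 31 + 26
31 = 1 × 26 + 5
26 = 5 × 5 + 1
5 = 5 × 1 + 0

GCD(812, 481) = 1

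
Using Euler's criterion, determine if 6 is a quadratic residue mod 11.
By Euler's criterion: 6^{5} ≡ 10 (mod 11). Since this equals -1 (≡ 10), 6 is not a QR.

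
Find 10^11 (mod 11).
Using Fermat: 10^{10} ≡ 1 (mod 11). 11 ≡ 1 (mod 10). So 10^{11} ≡ 10^{1} ≡ 10 (mod 11)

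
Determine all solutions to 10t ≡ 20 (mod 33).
2

Since gcd(10, 33) = 1 divides 20, a solution exists.
Multiply both sides by the inverse of 10 mod 33:
  10^(-1) mod 33 = 10
  x ≡ 10 × 20 ≡ 200 ≡ 2 (mod 33)
Verification: 10 × 2 = 20 = 0 × 33 + 20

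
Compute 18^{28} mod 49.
18

Using successive squaring:
Binary expansion of 28: 11100
Powers of 18 mod 49 (each is the square of the previous):
  18^1 ≡ 18 (mod 49)
  18^2 ≡ 18² = 324 ≡ 30 (mod 49)
  18^4 ≡ 30² = 900 ≡ 18 (mod 49)
  18^8 ≡ 18² = 324 ≡ 30 (mod 49)
  18^16 ≡ 30² = 900 ≡ 18 (mod 49)
28 = 16 + 8 + 4, so 18^28 = 18^16 × 18^8 × 18^4 ≡ 18 × 30 × 18 (mod 49)
Multiplying step by step:
  18 × 30 = 540 ≡ 1 (mod 49)
  1 × 18 = 18 ≡ 18 (mod 49)
Result: 18^28 ≡ 18 (mod 49)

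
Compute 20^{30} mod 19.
1

Using successive squaring:
Binary expansion of 30: 11110
Powers of 20 mod 19 (each is the square of the previous):
  20^1 ≡ 1 (mod 19)
  20^2 ≡ 1² = 1 ≡ 1 (mod 19)
  20^4 ≡ 1² = 1 ≡ 1 (mod 19)
  20^8 ≡ 1² = 1 ≡ 1 (mod 19)
  20^16 ≡ 1² = 1 ≡ 1 (mod 19)
30 = 16 + 8 + 4 + 2, so 20^30 = 20^16 × 20^8 × 20^4 × 20^2 ≡ 1 × 1 × 1 × 1 (mod 19)
Multiplying step by step:
  1 × 1 = 1 ≡ 1 (mod 19)
  1 × 1 = 1 ≡ 1 (mod 19)
  1 × 1 = 1 ≡ 1 (mod 19)
Result: 20^30 ≡ 1 (mod 19)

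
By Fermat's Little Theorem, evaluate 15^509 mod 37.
By Fermat: 15^{36} ≡ 1 (mod 37). 509 ≡ 5 (mod 36). So 15^{509} ≡ 15^{5} ≡ 24 (mod 37)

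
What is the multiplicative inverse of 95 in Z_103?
90

Using Extended Euclidean Algorithm:
gcd(95, 103) = 1
Bezout coefficients: 95 × -13 + 103 × 12 = 1
So 95 × -13 ≡ 1 (mod 103)
The inverse is -13 mod 103 = 90
Verification: 95 × 90 = 8550 = 83 × 103 + 1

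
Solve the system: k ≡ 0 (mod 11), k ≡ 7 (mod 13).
M = 11 × 13 = 143. M₁ = 13, y₁ ≡ 6 (mod 11). M₂ = 11, y₂ ≡ 6 (mod 13). k = 0×13×6 + 7×11×6 ≡ 33 (mod 143)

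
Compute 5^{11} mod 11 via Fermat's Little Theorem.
5

By Fermat's Little Theorem, a^(p-1) ≡ 1 (mod p) for prime p and gcd(a, p) = 1
Here p = 11, so 5^10 ≡ 1 (mod 11)
We can reduce the exponent: 11 mod 10 = 1
So 5^11 ≡ 5^1 (mod 11)
Computing: 5^1 mod 11 = 5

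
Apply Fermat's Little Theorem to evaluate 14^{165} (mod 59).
8

By Fermat's Little Theorem, a^(p-1) ≡ 1 (mod p) for prime p and gcd(a, p) = 1
Here p = 59, so 14^58 ≡ 1 (mod 59)
We can reduce the exponent: 165 mod 58 = 49
So 14^165 ≡ 14^49 (mod 59)
Computing: 14^49 mod 59 = 8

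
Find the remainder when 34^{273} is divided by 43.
By Fermat: 34^{42} ≡ 1 (mod 43). 273 = 6×42 + 21. So 34^{273} ≡ 34^{21} ≡ 42 (mod 43)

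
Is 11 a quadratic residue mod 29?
By Euler's criterion: 11^{14} ≡ 28 (mod 29). Since this equals -1 (≡ 28), 11 is not a QR.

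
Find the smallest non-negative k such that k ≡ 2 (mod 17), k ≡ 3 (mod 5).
53

Using the Chinese Remainder Theorem:
M = product of moduli = 85
For equation 1: M_1 = 5, 5 ≡ 5 (mod 17), inverse of 5 mod 17 is 7 (check: 5 × 7 = 35 ≡ 1 (mod 17))
For equation 2: M_2 = 17, 17 ≡ 2 (mod 5), inverse of 17 mod 5 is 3 (check: 2 × 3 = 6 ≡ 1 (mod 5))
Combine: k ≡ Σ r_i×M_i×(M_i⁻¹ mod m_i) = 2×5×7 + 3×17×3 = 70 + 153 = 223
223 mod 85 = 53
k ≡ 53 (mod 85)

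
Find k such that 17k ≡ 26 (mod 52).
26

Since gcd(17, 52) = 1 divides 26, a solution exists.
Multiply both sides by the inverse of 17 mod 52:
  17^(-1) mod 52 = 49
  x ≡ 49 × 26 ≡ 1274 ≡ 26 (mod 52)
Verification: 17 × 26 = 442 = 8 × 52 + 26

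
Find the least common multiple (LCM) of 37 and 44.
1628

First find GCD(37, 44) using the Euclidean algorithm:
37 = 0 × 44 + 37
44 = 1 × 37 + 7
37 = 5 × 7 + 2
7 = 3 × 2 + 1
2 = 2 × 1 + 0
GCD(37, 44) = 1

LCM formula: LCM(a, b) = (a × b) / GCD(a, b)
LCM(37, 44) = (37 × 44) / 1
LCM(37, 44) = 1628 / 1
LCM(37, 44) = 1628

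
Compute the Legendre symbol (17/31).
(17/31) = 17^{15} mod 31 = -1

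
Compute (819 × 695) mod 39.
0

(819 × 695) = 569205
569205 mod 39 = 0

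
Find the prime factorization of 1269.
3^3 × 47

Divide by primes starting from smallest:
1269 ÷ 3 = 423
423 ÷ 3 = 141
141 ÷ 3 = 47
47 ÷ 47 = 1

1269 = 3^3 × 47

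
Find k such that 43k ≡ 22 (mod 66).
22

Since gcd(43, 66) = 1 divides 22, a solution exists.
Multiply both sides by the inverse of 43 mod 66:
  43^(-1) mod 66 = 43
  x ≡ 43 × 22 ≡ 946 ≡ 22 (mod 66)
Verification: 43 × 22 = 946 = 14 × 66 + 22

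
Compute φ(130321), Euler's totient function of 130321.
123462

Prime factorization: 130321 = 19^4
Using the formula φ(n) = n × Π(1 - 1/p) for each prime factor p:
φ(130321) = 130321 × (1 - 1/19)
φ(130321) = 123462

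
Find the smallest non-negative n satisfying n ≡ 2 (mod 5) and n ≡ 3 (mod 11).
M = 5 × 11 = 55. M₁ = 11, y₁ ≡ 1 (mod 5). M₂ = 5, y₂ ≡ 9 (mod 11). n = 2×11×1 + 3×5×9 ≡ 47 (mod 55)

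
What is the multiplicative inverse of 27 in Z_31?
23

Using Extended Euclidean Algorithm:
gcd(27, 31) = 1
Bezout coefficients: 27 × -8 + 31 × 7 = 1
So 27 × -8 ≡ 1 (mod 31)
The inverse is -8 mod 31 = 23
Verification: 27 × 23 = 621 = 20 × 31 + 1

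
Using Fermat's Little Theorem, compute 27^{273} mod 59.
4

By Fermat's Little Theorem, a^(p-1) ≡ 1 (mod p) for prime p and gcd(a, p) = 1
Here p = 59, so 27^58 ≡ 1 (mod 59)
We can reduce the exponent: 273 mod 58 = 41
So 27^273 ≡ 27^41 (mod 59)
Computing: 27^41 mod 59 = 4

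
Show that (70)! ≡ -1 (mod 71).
(70)! mod 71 = 70. Since this equals -1 (mod 71), Wilson confirms 71 is prime.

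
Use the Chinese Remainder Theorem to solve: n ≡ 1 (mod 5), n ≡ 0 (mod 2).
M = 5 × 2 = 10. M₁ = 2, y₁ ≡ 3 (mod 5). M₂ = 5, y₂ ≡ 1 (mod 2). n = 1×2×3 + 0×5×1 ≡ 6 (mod 10)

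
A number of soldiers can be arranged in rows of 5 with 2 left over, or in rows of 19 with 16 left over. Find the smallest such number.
M = 5 × 19 = 95. M₁ = 19, y₁ ≡ 4 (mod 5). M₂ = 5, y₂ ≡ 4 (mod 19). x = 2×19×4 + 16×5×4 ≡ 92 (mod 95). The smallest positive such number is 92.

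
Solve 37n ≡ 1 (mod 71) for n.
48

Using Extended Euclidean Algorithm:
gcd(37, 71) = 1
Bezout coefficients: 37 × -23 + 71 × 12 = 1
So 37 × -23 ≡ 1 (mod 71)
The inverse is -23 mod 71 = 48
Verification: 37 × 48 = 1776 = 25 × 71 + 1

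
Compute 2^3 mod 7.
3 = 2 + 1 (binary 11). Repeated squaring mod 7: 2^1 ≡ 2; 2^2 ≡ 2² = 4 ≡ 4. Multiply: 2^3 = 2^2 × 2^1 ≡ 4 × 2 (mod 7): 4 × 2 = 8 ≡ 1. So 2^3 ≡ 1 (mod 7).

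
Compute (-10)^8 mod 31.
(-10) ≡ 21 (mod 31). 8 = 8 (binary 1000). Repeated squaring mod 31: 21^1 ≡ 21; 21^2 ≡ 21² = 441 ≡ 7; 21^4 ≡ 7² = 49 ≡ 18; 21^8 ≡ 18² = 324 ≡ 14. So (-10)^8 ≡ 14 (mod 31).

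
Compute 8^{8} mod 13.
1

Using successive squaring:
Binary expansion of 8: 1000
Powers of 8 mod 13 (each is the square of the previous):
  8^1 ≡ 8 (mod 13)
  8^2 ≡ 8² = 64 ≡ 12 (mod 13)
  8^4 ≡ 12² = 144 ≡ 1 (mod 13)
  8^8 ≡ 1² = 1 ≡ 1 (mod 13)
8 is a power of 2, so 8^8 is the last square: ≡ 1 (mod 13)
Result: 8^8 ≡ 1 (mod 13)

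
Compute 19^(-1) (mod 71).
15

Using Extended Euclidean Algorithm:
gcd(19, 71) = 1
Bezout coefficients: 19 × 15 + 71 × -4 = 1
So 19 × 15 ≡ 1 (mod 71)
The inverse is 15 mod 71 = 15
Verification: 19 × 15 = 285 = 4 × 71 + 1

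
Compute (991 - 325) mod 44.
6

(991 - 325) = 666
666 mod 44 = 6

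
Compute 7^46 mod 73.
Using repeated squaring. 46 = 32 + 8 + 4 + 2 (binary 101110). Repeated squaring mod 73: 7^1 ≡ 7; 7^2 ≡ 7² = 49 ≡ 49; 7^4 ≡ 49² = 2401 ≡ 65; 7^8 ≡ 65² = 4225 ≡ 64; 7^16 ≡ 64² = 4096 ≡ 8; 7^32 ≡ 8² = 64 ≡ 64. Multiply: 7^46 = 7^32 × 7^8 × 7^4 × 7^2 ≡ 64 × 64 × 65 × 49 (mod 73): 64 × 64 = 4096 ≡ 8; 8 × 65 = 520 ≡ 9; 9 × 49 = 441 ≡ 3. So 7^46 ≡ 3 (mod 73).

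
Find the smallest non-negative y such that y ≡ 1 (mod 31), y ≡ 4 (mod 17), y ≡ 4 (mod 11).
5240

Using the Chinese Remainder Theorem:
M = product of moduli = 5797
For equation 1: M_1 = 187, 187 ≡ 1 (mod 31), inverse of 187 mod 31 is 1 (check: 1 × 1 = 1 ≡ 1 (mod 31))
For equation 2: M_2 = 341, 341 ≡ 1 (mod 17), inverse of 341 mod 17 is 1 (check: 1 × 1 = 1 ≡ 1 (mod 17))
For equation 3: M_3 = 527, 527 ≡ 10 (mod 11), inverse of 527 mod 11 is 10 (check: 10 × 10 = 100 ≡ 1 (mod 11))
Combine: y ≡ Σ r_i×M_i×(M_i⁻¹ mod m_i) = 1×187×1 + 4×341×1 + 4×527×10 = 187 + 1364 + 21080 = 22631
22631 mod 5797 = 5240
y ≡ 5240 (mod 5797)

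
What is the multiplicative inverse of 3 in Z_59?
20

Using Extended Euclidean Algorithm:
gcd(3, 59) = 1
Bezout coefficients: 3 × 20 + 59 × -1 = 1
So 3 × 20 ≡ 1 (mod 59)
The inverse is 20 mod 59 = 20
Verification: 3 × 20 = 60 = 1 × 59 + 1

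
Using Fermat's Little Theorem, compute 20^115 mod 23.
By Fermat: 20^{22} ≡ 1 (mod 23). 115 = 5×22 + 5. So 20^{115} ≡ 20^{5} ≡ 10 (mod 23)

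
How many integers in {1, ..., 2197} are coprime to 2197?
2028

Prime factorization: 2197 = 13^3
Using the formula φ(n) = n × Π(1 - 1/p) for each prime factor p:
φ(2197) = 2197 × (1 - 1/13)
φ(2197) = 2028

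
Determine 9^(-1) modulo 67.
9^(-1) ≡ 15 (mod 67). Verification: 9 × 15 = 135 ≡ 1 (mod 67)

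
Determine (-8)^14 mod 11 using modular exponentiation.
Using Fermat: (-8)^{10} ≡ 1 (mod 11). 14 ≡ 4 (mod 10). So (-8)^{14} ≡ (-8)^{4} ≡ 4 (mod 11)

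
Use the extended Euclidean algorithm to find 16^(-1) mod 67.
Extended GCD: 16(21) + 67(-5) = 1. So 16^(-1) ≡ 21 ≡ 21 (mod 67). Verify: 16 × 21 = 336 ≡ 1 (mod 67)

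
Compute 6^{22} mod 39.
30

Using successive squaring:
Binary expansion of 22: 10110
Powers of 6 mod 39 (each is the square of the previous):
  6^1 ≡ 6 (mod 39)
  6^2 ≡ 6² = 36 ≡ 36 (mod 39)
  6^4 ≡ 36² = 1296 ≡ 9 (mod 39)
  6^8 ≡ 9² = 81 ≡ 3 (mod 39)
  6^16 ≡ 3² = 9 ≡ 9 (mod 39)
22 = 16 + 4 + 2, so 6^22 = 6^16 × 6^4 × 6^2 ≡ 9 × 9 × 36 (mod 39)
Multiplying step by step:
  9 × 9 = 81 ≡ 3 (mod 39)
  3 × 36 = 108 ≡ 30 (mod 39)
Result: 6^22 ≡ 30 (mod 39)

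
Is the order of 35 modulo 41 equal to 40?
Yes, ord_41(35) = 40.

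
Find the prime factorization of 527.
17 × 31

Divide by primes starting from smallest:
527 ÷ 17 = 31
31 ÷ 31 = 1

527 = 17 × 31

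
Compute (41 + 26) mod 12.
7

(41 + 26) = 67
67 mod 12 = 7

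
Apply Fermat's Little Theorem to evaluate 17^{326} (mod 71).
54

By Fermat's Little Theorem, a^(p-1) ≡ 1 (mod p) for prime p and gcd(a, p) = 1
Here p = 71, so 17^70 ≡ 1 (mod 71)
We can reduce the exponent: 326 mod 70 = 46
So 17^326 ≡ 17^46 (mod 71)
Computing: 17^46 mod 71 = 54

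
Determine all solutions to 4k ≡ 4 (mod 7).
1

Since gcd(4, 7) = 1 divides 4, a solution exists.
Multiply both sides by the inverse of 4 mod 7:
  4^(-1) mod 7 = 2
  x ≡ 2 × 4 ≡ 8 ≡ 1 (mod 7)
Verification: 4 × 1 = 4 = 0 × 7 + 4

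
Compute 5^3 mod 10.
3 = 2 + 1 (binary 11). Repeated squaring mod 10: 5^1 ≡ 5; 5^2 ≡ 5² = 25 ≡ 5. Multiply: 5^3 = 5^2 × 5^1 ≡ 5 × 5 (mod 10): 5 × 5 = 25 ≡ 5. So 5^3 ≡ 5 (mod 10).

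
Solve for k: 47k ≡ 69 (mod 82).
73

Since gcd(47, 82) = 1 divides 69, a solution exists.
Multiply both sides by the inverse of 47 mod 82:
  47^(-1) mod 82 = 7
  x ≡ 7 × 69 ≡ 483 ≡ 73 (mod 82)
Verification: 47 × 73 = 3431 = 41 × 82 + 69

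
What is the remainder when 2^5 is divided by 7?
5 = 4 + 1 (binary 101). Repeated squaring mod 7: 2^1 ≡ 2; 2^2 ≡ 2² = 4 ≡ 4; 2^4 ≡ 4² = 16 ≡ 2. Multiply: 2^5 = 2^4 × 2^1 ≡ 2 × 2 (mod 7): 2 × 2 = 4 ≡ 4. So 2^5 ≡ 4 (mod 7).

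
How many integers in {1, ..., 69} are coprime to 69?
44

Prime factorization: 69 = 3 × 23
Using the formula φ(n) = n × Π(1 - 1/p) for each prime factor p:
φ(69) = 69 × (1 - 1/3) × (1 - 1/23)
φ(69) = 44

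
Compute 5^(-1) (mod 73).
5^(-1) ≡ 44 (mod 73). Verification: 5 × 44 = 220 ≡ 1 (mod 73)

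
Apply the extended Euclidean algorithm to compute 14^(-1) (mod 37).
Extended GCD: 14(8) + 37(-3) = 1. So 14^(-1) ≡ 8 ≡ 8 (mod 37). Verify: 14 × 8 = 112 ≡ 1 (mod 37)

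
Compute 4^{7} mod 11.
5

Using successive squaring:
Binary expansion of 7: 111
Powers of 4 mod 11 (each is the square of the previous):
  4^1 ≡ 4 (mod 11)
  4^2 ≡ 4² = 16 ≡ 5 (mod 11)
  4^4 ≡ 5² = 25 ≡ 3 (mod 11)
7 = 4 + 2 + 1, so 4^7 = 4^4 × 4^2 × 4^1 ≡ 3 × 5 × 4 (mod 11)
Multiplying step by step:
  3 × 5 = 15 ≡ 4 (mod 11)
  4 × 4 = 16 ≡ 5 (mod 11)
Result: 4^7 ≡ 5 (mod 11)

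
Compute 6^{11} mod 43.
36

Using successive squaring:
Binary expansion of 11: 1011
Powers of 6 mod 43 (each is the square of the previous):
  6^1 ≡ 6 (mod 43)
  6^2 ≡ 6² = 36 ≡ 36 (mod 43)
  6^4 ≡ 36² = 1296 ≡ 6 (mod 43)
  6^8 ≡ 6² = 36 ≡ 36 (mod 43)
11 = 8 + 2 + 1, so 6^11 = 6^8 × 6^2 × 6^1 ≡ 36 × 36 × 6 (mod 43)
Multiplying step by step:
  36 × 36 = 1296 ≡ 6 (mod 43)
  6 × 6 = 36 ≡ 36 (mod 43)
Result: 6^11 ≡ 36 (mod 43)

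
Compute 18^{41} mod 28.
16

Using successive squaring:
Binary expansion of 41: 101001
Powers of 18 mod 28 (each is the square of the previous):
  18^1 ≡ 18 (mod 28)
  18^2 ≡ 18² = 324 ≡ 16 (mod 28)
  18^4 ≡ 16² = 256 ≡ 4 (mod 28)
  18^8 ≡ 4² = 16 ≡ 16 (mod 28)
  18^16 ≡ 16² = 256 ≡ 4 (mod 28)
  18^32 ≡ 4² = 16 ≡ 16 (mod 28)
41 = 32 + 8 + 1, so 18^41 = 18^32 × 18^8 × 18^1 ≡ 16 × 16 × 18 (mod 28)
Multiplying step by step:
  16 × 16 = 256 ≡ 4 (mod 28)
  4 × 18 = 72 ≡ 16 (mod 28)
Result: 18^41 ≡ 16 (mod 28)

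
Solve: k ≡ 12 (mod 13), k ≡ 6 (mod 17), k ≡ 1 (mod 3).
M = 13 × 17 × 3 = 663. M₁ = 51, y₁ ≡ 12 (mod 13). M₂ = 39, y₂ ≡ 7 (mod 17). M₃ = 221, y₃ ≡ 2 (mod 3). k = 12×51×12 + 6×39×7 + 1×221×2 ≡ 142 (mod 663)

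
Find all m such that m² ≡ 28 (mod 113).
The square roots of 28 mod 113 are 49 and 64. Verify: 49² = 2401 ≡ 28 (mod 113)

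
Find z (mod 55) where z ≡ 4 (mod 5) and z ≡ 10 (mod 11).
M = 5 × 11 = 55. M₁ = 11, y₁ ≡ 1 (mod 5). M₂ = 5, y₂ ≡ 9 (mod 11). z = 4×11×1 + 10×5×9 ≡ 54 (mod 55)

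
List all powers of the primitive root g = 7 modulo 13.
g^1, g^2, ..., g^{12} mod 13: {7, 10, 5, 9, 11, 12, 6, 3, 8, 4, 2, 1}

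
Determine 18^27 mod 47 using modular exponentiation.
Using repeated squaring. 27 = 16 + 8 + 2 + 1 (binary 11011). Repeated squaring mod 47: 18^1 ≡ 18; 18^2 ≡ 18² = 324 ≡ 42; 18^4 ≡ 42² = 1764 ≡ 25; 18^8 ≡ 25² = 625 ≡ 14; 18^16 ≡ 14² = 196 ≡ 8. Multiply: 18^27 = 18^16 × 18^8 × 18^2 × 18^1 ≡ 8 × 14 × 42 × 18 (mod 47): 8 × 14 = 112 ≡ 18; 18 × 42 = 756 ≡ 4; 4 × 18 = 72 ≡ 25. So 18^27 ≡ 25 (mod 47).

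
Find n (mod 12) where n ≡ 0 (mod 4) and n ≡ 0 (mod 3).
M = 4 × 3 = 12. M₁ = 3, y₁ ≡ 3 (mod 4). M₂ = 4, y₂ ≡ 1 (mod 3). n = 0×3×3 + 0×4×1 ≡ 0 (mod 12)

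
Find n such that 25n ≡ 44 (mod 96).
44

Since gcd(25, 96) = 1 divides 44, a solution exists.
Multiply both sides by the inverse of 25 mod 96:
  25^(-1) mod 96 = 73
  x ≡ 73 × 44 ≡ 3212 ≡ 44 (mod 96)
Verification: 25 × 44 = 1100 = 11 × 96 + 44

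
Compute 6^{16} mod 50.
6

Using successive squaring:
Binary expansion of 16: 10000
Powers of 6 mod 50 (each is the square of the previous):
  6^1 ≡ 6 (mod 50)
  6^2 ≡ 6² = 36 ≡ 36 (mod 50)
  6^4 ≡ 36² = 1296 ≡ 46 (mod 50)
  6^8 ≡ 46² = 2116 ≡ 16 (mod 50)
  6^16 ≡ 16² = 256 ≡ 6 (mod 50)
16 is a power of 2, so 6^16 is the last square: ≡ 6 (mod 50)
Result: 6^16 ≡ 6 (mod 50)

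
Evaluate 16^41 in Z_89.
Using repeated squaring. 41 = 32 + 8 + 1 (binary 101001). Repeated squaring mod 89: 16^1 ≡ 16; 16^2 ≡ 16² = 256 ≡ 78; 16^4 ≡ 78² = 6084 ≡ 32; 16^8 ≡ 32² = 1024 ≡ 45; 16^16 ≡ 45² = 2025 ≡ 67; 16^32 ≡ 67² = 4489 ≡ 39. Multiply: 16^41 = 16^32 × 16^8 × 16^1 ≡ 39 × 45 × 16 (mod 89): 39 × 45 = 1755 ≡ 64; 64 × 16 = 1024 ≡ 45. So 16^41 ≡ 45 (mod 89).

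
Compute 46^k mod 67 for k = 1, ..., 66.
g^1, g^2, ..., g^{66} mod 67: {46, 39, 52, 47, 18, 24, 32, 65, 42, 56, 30, 40, 31, 19, 3, 4, 50, 22, 7, 54, 5, 29, 61, 59, 34, 23, 53, 26, 57, 9, 12, 16, 66, 21, 28, 15, 20, 49, 43, 35, 2, 25, 11, 37, 27, 36, 48, 64, 63, 17, 45, 60, 13, 62, 38, 6, 8, 33, 44, 14, 41, 10, 58, 55, 51, 1}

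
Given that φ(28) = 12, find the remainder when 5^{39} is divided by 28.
By Euler: 5^{12} ≡ 1 (mod 28) since gcd(5, 28) = 1. 39 = 3×12 + 3. So 5^{39} ≡ 5^{3} ≡ 13 (mod 28)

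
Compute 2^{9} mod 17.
2

Using successive squaring:
Binary expansion of 9: 1001
Powers of 2 mod 17 (each is the square of the previous):
  2^1 ≡ 2 (mod 17)
  2^2 ≡ 2² = 4 ≡ 4 (mod 17)
  2^4 ≡ 4² = 16 ≡ 16 (mod 17)
  2^8 ≡ 16² = 256 ≡ 1 (mod 17)
9 = 8 + 1, so 2^9 = 2^8 × 2^1 ≡ 1 × 2 (mod 17)
Multiplying step by step:
  1 × 2 = 2 ≡ 2 (mod 17)
Result: 2^9 ≡ 2 (mod 17)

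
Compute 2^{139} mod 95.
3

Using successive squaring:
Binary expansion of 139: 10001011
Powers of 2 mod 95 (each is the square of the previous):
  2^1 ≡ 2 (mod 95)
  2^2 ≡ 2² = 4 ≡ 4 (mod 95)
  2^4 ≡ 4² = 16 ≡ 16 (mod 95)
  2^8 ≡ 16² = 256 ≡ 66 (mod 95)
  2^16 ≡ 66² = 4356 ≡ 81 (mod 95)
  2^32 ≡ 81² = 6561 ≡ 6 (mod 95)
  2^64 ≡ 6² = 36 ≡ 36 (mod 95)
  2^128 ≡ 36² = 1296 ≡ 61 (mod 95)
139 = 128 + 8 + 2 + 1, so 2^139 = 2^128 × 2^8 × 2^2 × 2^1 ≡ 61 × 66 × 4 × 2 (mod 95)
Multiplying step by step:
  61 × 66 = 4026 ≡ 36 (mod 95)
  36 × 4 = 144 ≡ 49 (mod 95)
  49 × 2 = 98 ≡ 3 (mod 95)
Result: 2^139 ≡ 3 (mod 95)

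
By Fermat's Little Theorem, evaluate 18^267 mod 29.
By Fermat: 18^{28} ≡ 1 (mod 29). 267 ≡ 15 (mod 28). So 18^{267} ≡ 18^{15} ≡ 11 (mod 29)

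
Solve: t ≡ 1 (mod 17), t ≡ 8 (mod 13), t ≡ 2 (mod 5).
M = 17 × 13 × 5 = 1105. M₁ = 65, y₁ ≡ 11 (mod 17). M₂ = 85, y₂ ≡ 2 (mod 13). M₃ = 221, y₃ ≡ 1 (mod 5). t = 1×65×11 + 8×85×2 + 2×221×1 ≡ 307 (mod 1105)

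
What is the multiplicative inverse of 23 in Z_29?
24

Using Extended Euclidean Algorithm:
gcd(23, 29) = 1
Bezout coefficients: 23 × -5 + 29 × 4 = 1
So 23 × -5 ≡ 1 (mod 29)
The inverse is -5 mod 29 = 24
Verification: 23 × 24 = 552 = 19 × 29 + 1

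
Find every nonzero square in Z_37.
QRs mod 37: {1, 3, 4, 7, 9, 10, 11, 12, 16, 21, 25, 26, 27, 28, 30, 33, 34, 36}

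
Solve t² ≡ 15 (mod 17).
The square roots of 15 mod 17 are 7 and 10. Verify: 7² = 49 ≡ 15 (mod 17)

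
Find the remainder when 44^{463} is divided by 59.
By Fermat: 44^{58} ≡ 1 (mod 59). 463 = 7×58 + 57. So 44^{463} ≡ 44^{57} ≡ 55 (mod 59)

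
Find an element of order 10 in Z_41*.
4 has order 10 mod 41 since 4^{10} ≡ 1 (mod 41) and no smaller power works.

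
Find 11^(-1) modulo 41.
15

Using Extended Euclidean Algorithm:
gcd(11, 41) = 1
Bezout coefficients: 11 × 15 + 41 × -4 = 1
So 11 × 15 ≡ 1 (mod 41)
The inverse is 15 mod 41 = 15
Verification: 11 × 15 = 165 = 4 × 41 + 1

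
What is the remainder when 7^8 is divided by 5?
7 ≡ 2 (mod 5). 8 = 8 (binary 1000). Repeated squaring mod 5: 2^1 ≡ 2; 2^2 ≡ 2² = 4 ≡ 4; 2^4 ≡ 4² = 16 ≡ 1; 2^8 ≡ 1² = 1 ≡ 1. So 7^8 ≡ 1 (mod 5).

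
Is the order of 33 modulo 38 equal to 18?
Yes, ord_38(33) = 18.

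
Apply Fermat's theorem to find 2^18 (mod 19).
By Fermat's Little Theorem, 2^{18} ≡ 1 (mod 19) since 19 is prime and gcd(2, 19) = 1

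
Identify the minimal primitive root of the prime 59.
p - 1 = 58 has prime divisors 2, 29. h is a primitive root mod 59 iff h^(58/q) ≢ 1 (mod 59) for each such q.
h = 2: 2^29 ≡ 58, 2^2 ≡ 4 (mod 59); none is 1, so 2 has order 58 and is a primitive root.
The smallest primitive root mod 59 is g = 2.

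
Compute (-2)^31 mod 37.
Using repeated squaring. (-2) ≡ 35 (mod 37). 31 = 16 + 8 + 4 + 2 + 1 (binary 11111). Repeated squaring mod 37: 35^1 ≡ 35; 35^2 ≡ 35² = 1225 ≡ 4; 35^4 ≡ 4² = 16 ≡ 16; 35^8 ≡ 16² = 256 ≡ 34; 35^16 ≡ 34² = 1156 ≡ 9. Multiply: (-2)^31 ≡ 35^16 × 35^8 × 35^4 × 35^2 × 35^1 ≡ 9 × 34 × 16 × 4 × 35 (mod 37): 9 × 34 = 306 ≡ 10; 10 × 16 = 160 ≡ 12; 12 × 4 = 48 ≡ 11; 11 × 35 = 385 ≡ 15. So (-2)^31 ≡ 15 (mod 37).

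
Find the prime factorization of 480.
2^5 × 3 × 5

Divide by primes starting from smallest:
480 ÷ 2 = 240
240 ÷ 2 = 120
120 ÷ 2 = 60
60 ÷ 2 = 30
30 ÷ 2 = 15
15 ÷ 3 = 5
5 ÷ 5 = 1

480 = 2^5 × 3 × 5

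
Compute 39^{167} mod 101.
41

Using successive squaring:
Binary expansion of 167: 10100111
Powers of 39 mod 101 (each is the square of the previous):
  39^1 ≡ 39 (mod 101)
  39^2 ≡ 39² = 1521 ≡ 6 (mod 101)
  39^4 ≡ 6² = 36 ≡ 36 (mod 101)
  39^8 ≡ 36² = 1296 ≡ 84 (mod 101)
  39^16 ≡ 84² = 7056 ≡ 87 (mod 101)
  39^32 ≡ 87² = 7569 ≡ 95 (mod 101)
  39^64 ≡ 95² = 9025 ≡ 36 (mod 101)
  39^128 ≡ 36² = 1296 ≡ 84 (mod 101)
167 = 128 + 32 + 4 + 2 + 1, so 39^167 = 39^128 × 39^32 × 39^4 × 39^2 × 39^1 ≡ 84 × 95 × 36 × 6 × 39 (mod 101)
Multiplying step by step:
  84 × 95 = 7980 ≡ 1 (mod 101)
  1 × 36 = 36 ≡ 36 (mod 101)
  36 × 6 = 216 ≡ 14 (mod 101)
  14 × 39 = 546 ≡ 41 (mod 101)
Result: 39^167 ≡ 41 (mod 101)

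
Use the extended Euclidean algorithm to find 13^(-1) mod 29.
Extended GCD: 13(9) + 29(-4) = 1. So 13^(-1) ≡ 9 ≡ 9 (mod 29). Verify: 13 × 9 = 117 ≡ 1 (mod 29)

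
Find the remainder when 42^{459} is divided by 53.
By Fermat: 42^{52} ≡ 1 (mod 53). 459 = 8×52 + 43. So 42^{459} ≡ 42^{43} ≡ 13 (mod 53)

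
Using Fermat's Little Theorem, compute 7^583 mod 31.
By Fermat: 7^{30} ≡ 1 (mod 31). 583 ≡ 13 (mod 30). So 7^{583} ≡ 7^{13} ≡ 19 (mod 31)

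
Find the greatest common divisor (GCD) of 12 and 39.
3

Using the Euclidean algorithm:
12 = 0 × 39 + 12
39 = 3 × 12 + 3
12 = 4 × 3 + 0

GCD(12, 39) = 3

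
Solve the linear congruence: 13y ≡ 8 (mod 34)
32

Since gcd(13, 34) = 1 divides 8, a solution exists.
Multiply both sides by the inverse of 13 mod 34:
  13^(-1) mod 34 = 21
  x ≡ 21 × 8 ≡ 168 ≡ 32 (mod 34)
Verification: 13 × 32 = 416 = 12 × 34 + 8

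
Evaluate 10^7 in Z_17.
7 = 4 + 2 + 1 (binary 111). Repeated squaring mod 17: 10^1 ≡ 10; 10^2 ≡ 10² = 100 ≡ 15; 10^4 ≡ 15² = 225 ≡ 4. Multiply: 10^7 = 10^4 × 10^2 × 10^1 ≡ 4 × 15 × 10 (mod 17): 4 × 15 = 60 ≡ 9; 9 × 10 = 90 ≡ 5. So 10^7 ≡ 5 (mod 17).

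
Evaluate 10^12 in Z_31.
Using repeated squaring. 12 = 8 + 4 (binary 1100). Repeated squaring mod 31: 10^1 ≡ 10; 10^2 ≡ 10² = 100 ≡ 7; 10^4 ≡ 7² = 49 ≡ 18; 10^8 ≡ 18² = 324 ≡ 14. Multiply: 10^12 = 10^8 × 10^4 ≡ 14 × 18 (mod 31): 14 × 18 = 252 ≡ 4. So 10^12 ≡ 4 (mod 31).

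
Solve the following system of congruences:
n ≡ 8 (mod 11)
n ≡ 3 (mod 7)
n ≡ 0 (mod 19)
437

Using the Chinese Remainder Theorem:
M = product of moduli = 1463
For equation 1: M_1 = 133, 133 ≡ 1 (mod 11), inverse of 133 mod 11 is 1 (check: 1 × 1 = 1 ≡ 1 (mod 11))
For equation 2: M_2 = 209, 209 ≡ 6 (mod 7), inverse of 209 mod 7 is 6 (check: 6 × 6 = 36 ≡ 1 (mod 7))
For equation 3: M_3 = 77, 77 ≡ 1 (mod 19), inverse of 77 mod 19 is 1 (check: 1 × 1 = 1 ≡ 1 (mod 19))
Combine: n ≡ Σ r_i×M_i×(M_i⁻¹ mod m_i) = 8×133×1 + 3×209×6 + 0×77×1 = 1064 + 3762 + 0 = 4826
4826 mod 1463 = 437
n ≡ 437 (mod 1463)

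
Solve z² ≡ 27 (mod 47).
The square roots of 27 mod 47 are 36 and 11. Verify: 36² = 1296 ≡ 27 (mod 47)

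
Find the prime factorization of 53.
53

Divide by primes starting from smallest:
53 ÷ 53 = 1

53 = 53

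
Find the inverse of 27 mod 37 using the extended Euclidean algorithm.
Extended GCD: 27(11) + 37(-8) = 1. So 27^(-1) ≡ 11 ≡ 11 (mod 37). Verify: 27 × 11 = 297 ≡ 1 (mod 37)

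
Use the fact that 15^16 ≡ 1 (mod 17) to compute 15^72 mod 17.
By Fermat: 15^{16} ≡ 1 (mod 17). 72 = 4×16 + 8. So 15^{72} ≡ 15^{8} ≡ 1 (mod 17)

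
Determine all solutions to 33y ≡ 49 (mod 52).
33

Since gcd(33, 52) = 1 divides 49, a solution exists.
Multiply both sides by the inverse of 33 mod 52:
  33^(-1) mod 52 = 41
  x ≡ 41 × 49 ≡ 2009 ≡ 33 (mod 52)
Verification: 33 × 33 = 1089 = 20 × 52 + 49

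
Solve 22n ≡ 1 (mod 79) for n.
18

Using Extended Euclidean Algorithm:
gcd(22, 79) = 1
Bezout coefficients: 22 × 18 + 79 × -5 = 1
So 22 × 18 ≡ 1 (mod 79)
The inverse is 18 mod 79 = 18
Verification: 22 × 18 = 396 = 5 × 79 + 1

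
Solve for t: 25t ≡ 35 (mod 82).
67

Since gcd(25, 82) = 1 divides 35, a solution exists.
Multiply both sides by the inverse of 25 mod 82:
  25^(-1) mod 82 = 23
  x ≡ 23 × 35 ≡ 805 ≡ 67 (mod 82)
Verification: 25 × 67 = 1675 = 20 × 82 + 35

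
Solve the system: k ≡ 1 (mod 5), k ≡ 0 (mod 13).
M = 5 × 13 = 65. M₁ = 13, y₁ ≡ 2 (mod 5). M₂ = 5, y₂ ≡ 8 (mod 13). k = 1×13×2 + 0×5×8 ≡ 26 (mod 65)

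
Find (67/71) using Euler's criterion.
(67/71) = 67^{35} mod 71 = -1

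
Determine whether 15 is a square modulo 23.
By Euler's criterion: 15^{11} ≡ 22 (mod 23). Since this equals -1 (≡ 22), 15 is not a QR.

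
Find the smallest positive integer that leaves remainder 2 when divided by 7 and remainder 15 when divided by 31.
M = 7 × 31 = 217. M₁ = 31, y₁ ≡ 5 (mod 7). M₂ = 7, y₂ ≡ 9 (mod 31). z = 2×31×5 + 15×7×9 ≡ 170 (mod 217). The smallest positive such number is 170.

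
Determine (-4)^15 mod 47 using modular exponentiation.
Using repeated squaring. (-4) ≡ 43 (mod 47). 15 = 8 + 4 + 2 + 1 (binary 1111). Repeated squaring mod 47: 43^1 ≡ 43; 43^2 ≡ 43² = 1849 ≡ 16; 43^4 ≡ 16² = 256 ≡ 21; 43^8 ≡ 21² = 441 ≡ 18. Multiply: (-4)^15 ≡ 43^8 × 43^4 × 43^2 × 43^1 ≡ 18 × 21 × 16 × 43 (mod 47): 18 × 21 = 378 ≡ 2; 2 × 16 = 32 ≡ 32; 32 × 43 = 1376 ≡ 13. So (-4)^15 ≡ 13 (mod 47).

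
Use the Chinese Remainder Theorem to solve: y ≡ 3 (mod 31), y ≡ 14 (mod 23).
313

Using the Chinese Remainder Theorem:
M = product of moduli = 713
For equation 1: M_1 = 23, 23 ≡ 23 (mod 31), inverse of 23 mod 31 is 27 (check: 23 × 27 = 621 ≡ 1 (mod 31))
For equation 2: M_2 = 31, 31 ≡ 8 (mod 23), inverse of 31 mod 23 is 3 (check: 8 × 3 = 24 ≡ 1 (mod 23))
Combine: y ≡ Σ r_i×M_i×(M_i⁻¹ mod m_i) = 3×23×27 + 14×31×3 = 1863 + 1302 = 3165
3165 mod 713 = 313
y ≡ 313 (mod 713)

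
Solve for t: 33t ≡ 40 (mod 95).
30

Since gcd(33, 95) = 1 divides 40, a solution exists.
Multiply both sides by the inverse of 33 mod 95:
  33^(-1) mod 95 = 72
  x ≡ 72 × 40 ≡ 2880 ≡ 30 (mod 95)
Verification: 33 × 30 = 990 = 10 × 95 + 40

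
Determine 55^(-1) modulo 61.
55^(-1) ≡ 10 (mod 61). Verification: 55 × 10 = 550 ≡ 1 (mod 61)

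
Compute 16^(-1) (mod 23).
16^(-1) ≡ 13 (mod 23). Verification: 16 × 13 = 208 ≡ 1 (mod 23)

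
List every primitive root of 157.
Primitive roots mod 157: {5, 6, 15, 18, 20, 21, 24, 26, 34, 38, 43, 53, 55, 60, 61, 62, 63, 66, 69, 70, 72, 73, 74, 77, 80, 83, 84, 85, 87, 88, 91, 94, 95, 96, 97, 102, 104, 114, 119, 123, 131, 133, 136, 137, 139, 142, 151, 152}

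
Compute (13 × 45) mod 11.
2

(13 × 45) = 585
585 mod 11 = 2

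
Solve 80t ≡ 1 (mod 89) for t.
80^(-1) ≡ 79 (mod 89). Verification: 80 × 79 = 6320 ≡ 1 (mod 89)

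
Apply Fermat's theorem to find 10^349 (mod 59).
By Fermat: 10^{58} ≡ 1 (mod 59). 349 = 6×58 + 1. So 10^{349} ≡ 10^{1} ≡ 10 (mod 59)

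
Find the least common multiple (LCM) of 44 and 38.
836

First find GCD(44, 38) using the Euclidean algorithm:
44 = 1 × 38 + 6
38 = 6 × 6 + 2
6 = 3 × 2 + 0
GCD(44, 38) = 2

LCM formula: LCM(a, b) = (a × b) / GCD(a, b)
LCM(44, 38) = (44 × 38) / 2
LCM(44, 38) = 1672 / 2
LCM(44, 38) = 836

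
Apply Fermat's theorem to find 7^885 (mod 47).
By Fermat: 7^{46} ≡ 1 (mod 47). 885 ≡ 11 (mod 46). So 7^{885} ≡ 7^{11} ≡ 36 (mod 47)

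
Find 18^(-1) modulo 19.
18

Using Extended Euclidean Algorithm:
gcd(18, 19) = 1
Bezout coefficients: 18 × -1 + 19 × 1 = 1
So 18 × -1 ≡ 1 (mod 19)
The inverse is -1 mod 19 = 18
Verification: 18 × 18 = 324 = 17 × 19 + 1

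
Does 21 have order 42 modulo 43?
p - 1 = 42 has prime divisors 2, 3, 7. Check 21^(42/q) mod 43 for each: 21^(42/2) = 21^21 ≡ 1, 21^(42/3) = 21^14 ≡ 1, 21^(42/7) = 21^6 ≡ 41 (mod 43). Since 21^21 ≡ 1 (mod 43), the order of 21 divides 21 (in fact the order is 7) ≠ 42, so it is not a primitive root.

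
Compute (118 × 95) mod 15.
5

(118 × 95) = 11210
11210 mod 15 = 5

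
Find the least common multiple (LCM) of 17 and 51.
51

First find GCD(17, 51) using the Euclidean algorithm:
17 = 0 × 51 + 17
51 = 3 × 17 + 0
GCD(17, 51) = 17

LCM formula: LCM(a, b) = (a × b) / GCD(a, b)
LCM(17, 51) = (17 × 51) / 17
LCM(17, 51) = 867 / 17
LCM(17, 51) = 51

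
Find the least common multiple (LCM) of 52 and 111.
5772

First find GCD(52, 111) using the Euclidean algorithm:
52 = 0 × 111 + 52
111 = 2 × 52 + 7
52 = 7 × 7 + 3
7 = 2 × 3 + 1
3 = 3 × 1 + 0
GCD(52, 111) = 1

LCM formula: LCM(a, b) = (a × b) / GCD(a, b)
LCM(52, 111) = (52 × 111) / 1
LCM(52, 111) = 5772 / 1
LCM(52, 111) = 5772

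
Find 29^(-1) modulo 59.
57

Using Extended Euclidean Algorithm:
gcd(29, 59) = 1
Bezout coefficients: 29 × -2 + 59 × 1 = 1
So 29 × -2 ≡ 1 (mod 59)
The inverse is -2 mod 59 = 57
Verification: 29 × 57 = 1653 = 28 × 59 + 1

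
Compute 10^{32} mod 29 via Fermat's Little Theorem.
24

By Fermat's Little Theorem, a^(p-1) ≡ 1 (mod p) for prime p and gcd(a, p) = 1
Here p = 29, so 10^28 ≡ 1 (mod 29)
We can reduce the exponent: 32 mod 28 = 4
So 10^32 ≡ 10^4 (mod 29)
Computing: 10^4 mod 29 = 24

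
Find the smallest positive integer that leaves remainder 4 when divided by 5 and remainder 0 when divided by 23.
M = 5 × 23 = 115. M₁ = 23, y₁ ≡ 2 (mod 5). M₂ = 5, y₂ ≡ 14 (mod 23). m = 4×23×2 + 0×5×14 ≡ 69 (mod 115). The smallest positive such number is 69.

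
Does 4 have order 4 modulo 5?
p - 1 = 4 has prime divisors 2. Check 4^(4/q) mod 5 for each: 4^(4/2) = 4^2 ≡ 1 (mod 5). Since 4^2 ≡ 1 (mod 5), the order of 4 divides 2 (in fact the order is 2) ≠ 4, so it is not a primitive root.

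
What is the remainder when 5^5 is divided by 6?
5 = 4 + 1 (binary 101). Repeated squaring mod 6: 5^1 ≡ 5; 5^2 ≡ 5² = 25 ≡ 1; 5^4 ≡ 1² = 1 ≡ 1. Multiply: 5^5 = 5^4 × 5^1 ≡ 1 × 5 (mod 6): 1 × 5 = 5 ≡ 5. So 5^5 ≡ 5 (mod 6).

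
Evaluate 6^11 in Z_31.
Using repeated squaring. 11 = 8 + 2 + 1 (binary 1011). Repeated squaring mod 31: 6^1 ≡ 6; 6^2 ≡ 6² = 36 ≡ 5; 6^4 ≡ 5² = 25 ≡ 25; 6^8 ≡ 25² = 625 ≡ 5. Multiply: 6^11 = 6^8 × 6^2 × 6^1 ≡ 5 × 5 × 6 (mod 31): 5 × 5 = 25 ≡ 25; 25 × 6 = 150 ≡ 26. So 6^11 ≡ 26 (mod 31).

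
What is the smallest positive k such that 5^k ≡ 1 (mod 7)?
Powers of 5 mod 7: 5^1≡5, 5^2≡4, 5^3≡6, 5^4≡2, 5^5≡3, 5^6≡1. Order = 6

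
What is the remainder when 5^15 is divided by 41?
Using repeated squaring. 15 = 8 + 4 + 2 + 1 (binary 1111). Repeated squaring mod 41: 5^1 ≡ 5; 5^2 ≡ 5² = 25 ≡ 25; 5^4 ≡ 25² = 625 ≡ 10; 5^8 ≡ 10² = 100 ≡ 18. Multiply: 5^15 = 5^8 × 5^4 × 5^2 × 5^1 ≡ 18 × 10 × 25 × 5 (mod 41): 18 × 10 = 180 ≡ 16; 16 × 25 = 400 ≡ 31; 31 × 5 = 155 ≡ 32. So 5^15 ≡ 32 (mod 41).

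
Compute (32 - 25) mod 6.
1

(32 - 25) = 7
7 mod 6 = 1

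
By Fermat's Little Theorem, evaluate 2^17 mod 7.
By Fermat: 2^{6} ≡ 1 (mod 7). 17 = 2×6 + 5. So 2^{17} ≡ 2^{5} ≡ 4 (mod 7)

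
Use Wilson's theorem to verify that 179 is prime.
(178)! mod 179 = 178. Since this equals -1 (mod 179), Wilson confirms 179 is prime.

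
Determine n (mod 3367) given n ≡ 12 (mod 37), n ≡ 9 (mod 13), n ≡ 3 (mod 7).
1270

Using the Chinese Remainder Theorem:
M = product of moduli = 3367
For equation 1: M_1 = 91, 91 ≡ 17 (mod 37), inverse of 91 mod 37 is 24 (check: 17 × 24 = 408 ≡ 1 (mod 37))
For equation 2: M_2 = 259, 259 ≡ 12 (mod 13), inverse of 259 mod 13 is 12 (check: 12 × 12 = 144 ≡ 1 (mod 13))
For equation 3: M_3 = 481, 481 ≡ 5 (mod 7), inverse of 481 mod 7 is 3 (check: 5 × 3 = 15 ≡ 1 (mod 7))
Combine: n ≡ Σ r_i×M_i×(M_i⁻¹ mod m_i) = 12×91×24 + 9×259×12 + 3×481×3 = 26208 + 27972 + 4329 = 58509
58509 mod 3367 = 1270
n ≡ 1270 (mod 3367)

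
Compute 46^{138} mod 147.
85

Using successive squaring:
Binary expansion of 138: 10001010
Powers of 46 mod 147 (each is the square of the previous):
  46^1 ≡ 46 (mod 147)
  46^2 ≡ 46² = 2116 ≡ 58 (mod 147)
  46^4 ≡ 58² = 3364 ≡ 130 (mod 147)
  46^8 ≡ 130² = 16900 ≡ 142 (mod 147)
  46^16 ≡ 142² = 20164 ≡ 25 (mod 147)
  46^32 ≡ 25² = 625 ≡ 37 (mod 147)
  46^64 ≡ 37² = 1369 ≡ 46 (mod 147)
  46^128 ≡ 46² = 2116 ≡ 58 (mod 147)
138 = 128 + 8 + 2, so 46^138 = 46^128 × 46^8 × 46^2 ≡ 58 × 142 × 58 (mod 147)
Multiplying step by step:
  58 × 142 = 8236 ≡ 4 (mod 147)
  4 × 58 = 232 ≡ 85 (mod 147)
Result: 46^138 ≡ 85 (mod 147)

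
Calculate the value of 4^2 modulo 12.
2 = 2 (binary 10). Repeated squaring mod 12: 4^1 ≡ 4; 4^2 ≡ 4² = 16 ≡ 4. So 4^2 ≡ 4 (mod 12).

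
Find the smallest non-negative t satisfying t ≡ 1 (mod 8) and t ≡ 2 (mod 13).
M = 8 × 13 = 104. M₁ = 13, y₁ ≡ 5 (mod 8). M₂ = 8, y₂ ≡ 5 (mod 13). t = 1×13×5 + 2×8×5 ≡ 41 (mod 104)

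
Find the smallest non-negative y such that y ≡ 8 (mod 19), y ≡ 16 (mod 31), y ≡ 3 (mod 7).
388

Using the Chinese Remainder Theorem:
M = product of moduli = 4123
For equation 1: M_1 = 217, 217 ≡ 8 (mod 19), inverse of 217 mod 19 is 12 (check: 8 × 12 = 96 ≡ 1 (mod 19))
For equation 2: M_2 = 133, 133 ≡ 9 (mod 31), inverse of 133 mod 31 is 7 (check: 9 × 7 = 63 ≡ 1 (mod 31))
For equation 3: M_3 = 589, 589 ≡ 1 (mod 7), inverse of 589 mod 7 is 1 (check: 1 × 1 = 1 ≡ 1 (mod 7))
Combine: y ≡ Σ r_i×M_i×(M_i⁻¹ mod m_i) = 8×217×12 + 16×133×7 + 3×589×1 = 20832 + 14896 + 1767 = 37495
37495 mod 4123 = 388
y ≡ 388 (mod 4123)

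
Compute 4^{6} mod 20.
16

Using successive squaring:
Binary expansion of 6: 110
Powers of 4 mod 20 (each is the square of the previous):
  4^1 ≡ 4 (mod 20)
  4^2 ≡ 4² = 16 ≡ 16 (mod 20)
  4^4 ≡ 16² = 256 ≡ 16 (mod 20)
6 = 4 + 2, so 4^6 = 4^4 × 4^2 ≡ 16 × 16 (mod 20)
Multiplying step by step:
  16 × 16 = 256 ≡ 16 (mod 20)
Result: 4^6 ≡ 16 (mod 20)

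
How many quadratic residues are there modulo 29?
For prime 29, there are (p-1)/2 = (29-1)/2 = 14 quadratic residues (excluding 0).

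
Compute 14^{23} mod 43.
24

Using successive squaring:
Binary expansion of 23: 10111
Powers of 14 mod 43 (each is the square of the previous):
  14^1 ≡ 14 (mod 43)
  14^2 ≡ 14² = 196 ≡ 24 (mod 43)
  14^4 ≡ 24² = 576 ≡ 17 (mod 43)
  14^8 ≡ 17² = 289 ≡ 31 (mod 43)
  14^16 ≡ 31² = 961 ≡ 15 (mod 43)
23 = 16 + 4 + 2 + 1, so 14^23 = 14^16 × 14^4 × 14^2 × 14^1 ≡ 15 × 17 × 24 × 14 (mod 43)
Multiplying step by step:
  15 × 17 = 255 ≡ 40 (mod 43)
  40 × 24 = 960 ≡ 14 (mod 43)
  14 × 14 = 196 ≡ 24 (mod 43)
Result: 14^23 ≡ 24 (mod 43)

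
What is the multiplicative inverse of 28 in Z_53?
36

Using Extended Euclidean Algorithm:
gcd(28, 53) = 1
Bezout coefficients: 28 × -17 + 53 × 9 = 1
So 28 × -17 ≡ 1 (mod 53)
The inverse is -17 mod 53 = 36
Verification: 28 × 36 = 1008 = 19 × 53 + 1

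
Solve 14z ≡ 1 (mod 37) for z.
14^(-1) ≡ 8 (mod 37). Verification: 14 × 8 = 112 ≡ 1 (mod 37)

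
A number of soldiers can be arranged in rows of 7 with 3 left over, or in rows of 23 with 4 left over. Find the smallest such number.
M = 7 × 23 = 161. M₁ = 23, y₁ ≡ 4 (mod 7). M₂ = 7, y₂ ≡ 10 (mod 23). r = 3×23×4 + 4×7×10 ≡ 73 (mod 161). The smallest positive such number is 73.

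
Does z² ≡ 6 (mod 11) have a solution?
By Euler's criterion: 6^{5} ≡ 10 (mod 11). Since this equals -1 (≡ 10), 6 is not a QR.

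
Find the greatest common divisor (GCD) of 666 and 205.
1

Using the Euclidean algorithm:
666 = 3 × 205 + 51
205 = 4 × 51 + 1
51 = 51 × 1 + 0

GCD(666, 205) = 1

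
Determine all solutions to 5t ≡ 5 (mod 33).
1

Since gcd(5, 33) = 1 divides 5, a solution exists.
Multiply both sides by the inverse of 5 mod 33:
  5^(-1) mod 33 = 20
  x ≡ 20 × 5 ≡ 100 ≡ 1 (mod 33)
Verification: 5 × 1 = 5 = 0 × 33 + 5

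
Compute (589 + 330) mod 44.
39

(589 + 330) = 919
919 mod 44 = 39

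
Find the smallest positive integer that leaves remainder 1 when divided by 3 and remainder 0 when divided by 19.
M = 3 × 19 = 57. M₁ = 19, y₁ ≡ 1 (mod 3). M₂ = 3, y₂ ≡ 13 (mod 19). t = 1×19×1 + 0×3×13 ≡ 19 (mod 57). The smallest positive such number is 19.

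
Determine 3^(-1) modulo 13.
3^(-1) ≡ 9 (mod 13). Verification: 3 × 9 = 27 ≡ 1 (mod 13)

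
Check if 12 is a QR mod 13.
By Euler's criterion: 12^{6} ≡ 1 (mod 13). Since this equals 1, 12 is a QR.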